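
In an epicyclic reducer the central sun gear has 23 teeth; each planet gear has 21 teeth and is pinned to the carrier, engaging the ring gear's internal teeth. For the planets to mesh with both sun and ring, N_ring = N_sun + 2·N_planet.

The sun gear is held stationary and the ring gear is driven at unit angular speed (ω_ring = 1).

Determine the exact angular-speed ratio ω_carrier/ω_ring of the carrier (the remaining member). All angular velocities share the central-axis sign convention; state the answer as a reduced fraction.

65/88

N_ring = 23 + 2·21 = 65
23(ω_s−ω_c) = −65(ω_r−ω_c),  ω_s=0, ω_r=1
23(0−ω_c) = −65(1−ω_c)  ⇒  88ω_c = 65  ⇒  ω_c = 65/88
ω_c/ω_r = 65/88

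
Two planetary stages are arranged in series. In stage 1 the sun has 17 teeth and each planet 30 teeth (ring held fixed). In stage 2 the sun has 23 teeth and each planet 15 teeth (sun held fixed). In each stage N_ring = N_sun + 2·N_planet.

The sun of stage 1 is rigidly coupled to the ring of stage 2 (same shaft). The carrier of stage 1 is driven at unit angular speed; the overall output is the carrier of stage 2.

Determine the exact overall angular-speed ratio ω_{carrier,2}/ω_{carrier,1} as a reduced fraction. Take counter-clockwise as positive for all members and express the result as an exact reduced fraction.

Stage 1: N_ring = 17 + 2·30 = 77
Stage 1: 17(ω_s−ω_c) = −77(ω_r−ω_c),  ω_r=0, ω_c=1
Stage 1: ω_s = 1 − (77/17)(0−1) = 94/17
  ⇒ ω_s¹/ω_c¹ = 94/17
Stage 2: N_ring = 23 + 2·15 = 53
Stage 2: 23(ω_s−ω_c) = −53(ω_r−ω_c),  ω_s=0, ω_r=1
Stage 2: 23(0−ω_c) = −53(1−ω_c)  ⇒  76ω_c = 53  ⇒  ω_c = 53/76
  ⇒ ω_c²/ω_r² = 53/76
Coupling ω_r² = ω_s¹ ⇒ overall = 94/17 × 53/76 = 2491/646

2491/646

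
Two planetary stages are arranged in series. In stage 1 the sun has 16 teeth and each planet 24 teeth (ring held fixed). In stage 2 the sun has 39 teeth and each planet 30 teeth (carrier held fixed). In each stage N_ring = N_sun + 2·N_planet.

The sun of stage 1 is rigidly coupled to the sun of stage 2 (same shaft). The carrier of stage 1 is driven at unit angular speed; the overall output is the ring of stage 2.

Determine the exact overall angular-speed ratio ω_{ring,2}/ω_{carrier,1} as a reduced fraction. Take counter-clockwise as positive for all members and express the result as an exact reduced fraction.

-65/33

Stage 1: N_ring = 16 + 2·24 = 64
Stage 1: 16(ω_s−ω_c) = −64(ω_r−ω_c),  ω_r=0, ω_c=1
Stage 1: ω_s = 1 − (64/16)(0−1) = 5
  ⇒ ω_s¹/ω_c¹ = 5
Stage 2: N_ring = 39 + 2·30 = 99
Stage 2: 39(ω_s−ω_c) = −99(ω_r−ω_c),  ω_c=0, ω_s=1
Stage 2: ω_r = 0 − (39/99)(1−0) = -13/33
  ⇒ ω_r²/ω_s² = -13/33
Coupling ω_s² = ω_s¹ ⇒ overall = 5 × -13/33 = -65/33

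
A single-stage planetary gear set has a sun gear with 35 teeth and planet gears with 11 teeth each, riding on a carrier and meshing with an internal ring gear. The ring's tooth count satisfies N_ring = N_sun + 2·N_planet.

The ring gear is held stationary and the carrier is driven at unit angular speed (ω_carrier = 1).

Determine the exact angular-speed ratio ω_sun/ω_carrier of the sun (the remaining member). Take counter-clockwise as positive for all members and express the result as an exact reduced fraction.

N_ring = 35 + 2·11 = 57
35(ω_s−ω_c) = −57(ω_r−ω_c),  ω_r=0, ω_c=1
ω_s = 1 − (57/35)(0−1) = 92/35
ω_s/ω_c = 92/35

92/35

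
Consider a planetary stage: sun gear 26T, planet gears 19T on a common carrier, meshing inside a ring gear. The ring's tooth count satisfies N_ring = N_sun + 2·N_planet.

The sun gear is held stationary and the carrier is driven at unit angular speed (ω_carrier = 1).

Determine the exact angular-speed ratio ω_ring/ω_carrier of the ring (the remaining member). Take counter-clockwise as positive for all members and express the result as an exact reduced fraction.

N_ring = 26 + 2·19 = 64
26(ω_s−ω_c) = −64(ω_r−ω_c),  ω_s=0, ω_c=1
ω_r = 1 − (26/64)(0−1) = 45/32
ω_r/ω_c = 45/32

45/32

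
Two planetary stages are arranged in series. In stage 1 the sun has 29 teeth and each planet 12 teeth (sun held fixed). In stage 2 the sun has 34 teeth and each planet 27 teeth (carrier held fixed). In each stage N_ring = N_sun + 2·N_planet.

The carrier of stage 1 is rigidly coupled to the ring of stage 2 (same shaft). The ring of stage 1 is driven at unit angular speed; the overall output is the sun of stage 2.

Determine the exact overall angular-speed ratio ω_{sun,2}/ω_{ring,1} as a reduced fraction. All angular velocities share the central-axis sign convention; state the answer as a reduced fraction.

Stage 1: N_ring = 29 + 2·12 = 53
Stage 1: 29(ω_s−ω_c) = −53(ω_r−ω_c),  ω_s=0, ω_r=1
Stage 1: 29(0−ω_c) = −53(1−ω_c)  ⇒  82ω_c = 53  ⇒  ω_c = 53/82
  ⇒ ω_c¹/ω_r¹ = 53/82
Stage 2: N_ring = 34 + 2·27 = 88
Stage 2: 34(ω_s−ω_c) = −88(ω_r−ω_c),  ω_c=0, ω_r=1
Stage 2: ω_s = 0 − (88/34)(1−0) = -44/17
  ⇒ ω_s²/ω_r² = -44/17
Coupling ω_r² = ω_c¹ ⇒ overall = 53/82 × -44/17 = -1166/697

-1166/697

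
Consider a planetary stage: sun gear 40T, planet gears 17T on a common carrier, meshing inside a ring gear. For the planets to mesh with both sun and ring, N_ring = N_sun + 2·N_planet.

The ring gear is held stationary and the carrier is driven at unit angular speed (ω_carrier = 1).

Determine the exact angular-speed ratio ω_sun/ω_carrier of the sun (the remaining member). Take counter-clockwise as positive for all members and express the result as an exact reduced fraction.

57/20

N_ring = 40 + 2·17 = 74
40(ω_s−ω_c) = −74(ω_r−ω_c),  ω_r=0, ω_c=1
ω_s = 1 − (74/40)(0−1) = 57/20
ω_s/ω_c = 57/20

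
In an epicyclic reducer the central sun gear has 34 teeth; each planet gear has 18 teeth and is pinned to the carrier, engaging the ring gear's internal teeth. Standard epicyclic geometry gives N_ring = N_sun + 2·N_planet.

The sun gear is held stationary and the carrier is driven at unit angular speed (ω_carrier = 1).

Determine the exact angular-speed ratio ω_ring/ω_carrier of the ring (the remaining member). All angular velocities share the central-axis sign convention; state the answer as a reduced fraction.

N_ring = 34 + 2·18 = 70
34(ω_s−ω_c) = −70(ω_r−ω_c),  ω_s=0, ω_c=1
ω_r = 1 − (34/70)(0−1) = 52/35
ω_r/ω_c = 52/35

52/35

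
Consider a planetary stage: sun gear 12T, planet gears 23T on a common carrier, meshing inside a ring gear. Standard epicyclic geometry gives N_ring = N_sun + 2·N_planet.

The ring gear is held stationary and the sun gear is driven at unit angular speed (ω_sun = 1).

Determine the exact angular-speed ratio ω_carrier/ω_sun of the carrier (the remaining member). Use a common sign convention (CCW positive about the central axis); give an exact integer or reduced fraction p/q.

N_ring = 12 + 2·23 = 58
12(ω_s−ω_c) = −58(ω_r−ω_c),  ω_r=0, ω_s=1
12(1−ω_c) = −58(0−ω_c)  ⇒  70ω_c = 12  ⇒  ω_c = 6/35
ω_c/ω_s = 6/35

6/35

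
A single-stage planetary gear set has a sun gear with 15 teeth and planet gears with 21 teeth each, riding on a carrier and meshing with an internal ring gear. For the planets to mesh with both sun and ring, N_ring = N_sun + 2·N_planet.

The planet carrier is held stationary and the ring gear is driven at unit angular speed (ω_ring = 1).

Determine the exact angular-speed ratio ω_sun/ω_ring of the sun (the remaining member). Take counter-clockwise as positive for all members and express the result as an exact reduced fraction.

-19/5

N_ring = 15 + 2·21 = 57
15(ω_s−ω_c) = −57(ω_r−ω_c),  ω_c=0, ω_r=1
ω_s = 0 − (57/15)(1−0) = -19/5
ω_s/ω_r = -19/5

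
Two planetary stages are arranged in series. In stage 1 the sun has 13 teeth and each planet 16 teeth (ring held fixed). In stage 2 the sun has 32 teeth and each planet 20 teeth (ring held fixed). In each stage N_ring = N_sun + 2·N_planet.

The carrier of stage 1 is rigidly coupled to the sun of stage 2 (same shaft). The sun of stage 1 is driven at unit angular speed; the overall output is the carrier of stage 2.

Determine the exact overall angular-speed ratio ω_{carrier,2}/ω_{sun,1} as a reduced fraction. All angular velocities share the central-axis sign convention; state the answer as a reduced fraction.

Stage 1: N_ring = 13 + 2·16 = 45
Stage 1: 13(ω_s−ω_c) = −45(ω_r−ω_c),  ω_r=0, ω_s=1
Stage 1: 13(1−ω_c) = −45(0−ω_c)  ⇒  58ω_c = 13  ⇒  ω_c = 13/58
  ⇒ ω_c¹/ω_s¹ = 13/58
Stage 2: N_ring = 32 + 2·20 = 72
Stage 2: 32(ω_s−ω_c) = −72(ω_r−ω_c),  ω_r=0, ω_s=1
Stage 2: 32(1−ω_c) = −72(0−ω_c)  ⇒  104ω_c = 32  ⇒  ω_c = 4/13
  ⇒ ω_c²/ω_s² = 4/13
Coupling ω_s² = ω_c¹ ⇒ overall = 13/58 × 4/13 = 2/29

2/29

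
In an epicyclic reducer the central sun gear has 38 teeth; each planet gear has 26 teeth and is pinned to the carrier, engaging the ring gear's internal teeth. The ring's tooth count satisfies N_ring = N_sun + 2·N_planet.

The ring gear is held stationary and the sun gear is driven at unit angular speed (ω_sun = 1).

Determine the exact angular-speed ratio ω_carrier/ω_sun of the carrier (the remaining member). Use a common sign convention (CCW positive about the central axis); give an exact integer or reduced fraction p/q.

19/64

N_ring = 38 + 2·26 = 90
38(ω_s−ω_c) = −90(ω_r−ω_c),  ω_r=0, ω_s=1
38(1−ω_c) = −90(0−ω_c)  ⇒  128ω_c = 38  ⇒  ω_c = 19/64
ω_c/ω_s = 19/64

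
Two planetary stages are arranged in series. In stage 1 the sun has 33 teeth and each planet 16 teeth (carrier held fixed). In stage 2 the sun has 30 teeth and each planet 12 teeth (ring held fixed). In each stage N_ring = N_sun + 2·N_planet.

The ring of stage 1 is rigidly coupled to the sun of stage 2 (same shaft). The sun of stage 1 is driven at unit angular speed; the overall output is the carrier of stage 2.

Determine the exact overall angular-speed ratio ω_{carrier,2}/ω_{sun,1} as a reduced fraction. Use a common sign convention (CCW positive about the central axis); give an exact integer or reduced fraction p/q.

-33/182

Stage 1: N_ring = 33 + 2·16 = 65
Stage 1: 33(ω_s−ω_c) = −65(ω_r−ω_c),  ω_c=0, ω_s=1
Stage 1: ω_r = 0 − (33/65)(1−0) = -33/65
  ⇒ ω_r¹/ω_s¹ = -33/65
Stage 2: N_ring = 30 + 2·12 = 54
Stage 2: 30(ω_s−ω_c) = −54(ω_r−ω_c),  ω_r=0, ω_s=1
Stage 2: 30(1−ω_c) = −54(0−ω_c)  ⇒  84ω_c = 30  ⇒  ω_c = 5/14
  ⇒ ω_c²/ω_s² = 5/14
Coupling ω_s² = ω_r¹ ⇒ overall = -33/65 × 5/14 = -33/182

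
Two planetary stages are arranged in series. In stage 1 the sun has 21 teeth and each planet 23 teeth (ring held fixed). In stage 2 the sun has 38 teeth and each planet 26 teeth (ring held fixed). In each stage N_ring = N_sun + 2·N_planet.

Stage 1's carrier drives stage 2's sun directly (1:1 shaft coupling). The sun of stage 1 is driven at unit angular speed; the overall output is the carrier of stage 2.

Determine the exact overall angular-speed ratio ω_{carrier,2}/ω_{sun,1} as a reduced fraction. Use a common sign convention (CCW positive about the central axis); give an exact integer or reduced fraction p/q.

Stage 1: N_ring = 21 + 2·23 = 67
Stage 1: 21(ω_s−ω_c) = −67(ω_r−ω_c),  ω_r=0, ω_s=1
Stage 1: 21(1−ω_c) = −67(0−ω_c)  ⇒  88ω_c = 21  ⇒  ω_c = 21/88
  ⇒ ω_c¹/ω_s¹ = 21/88
Stage 2: N_ring = 38 + 2·26 = 90
Stage 2: 38(ω_s−ω_c) = −90(ω_r−ω_c),  ω_r=0, ω_s=1
Stage 2: 38(1−ω_c) = −90(0−ω_c)  ⇒  128ω_c = 38  ⇒  ω_c = 19/64
  ⇒ ω_c²/ω_s² = 19/64
Coupling ω_s² = ω_c¹ ⇒ overall = 21/88 × 19/64 = 399/5632

399/5632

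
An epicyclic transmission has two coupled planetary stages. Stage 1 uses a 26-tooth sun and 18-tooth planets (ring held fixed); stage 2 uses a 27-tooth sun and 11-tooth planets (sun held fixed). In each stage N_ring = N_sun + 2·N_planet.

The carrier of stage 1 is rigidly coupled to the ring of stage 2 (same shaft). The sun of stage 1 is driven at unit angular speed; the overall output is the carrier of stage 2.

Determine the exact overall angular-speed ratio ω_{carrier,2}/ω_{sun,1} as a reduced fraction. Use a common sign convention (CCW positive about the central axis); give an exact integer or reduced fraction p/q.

637/3344

Stage 1: N_ring = 26 + 2·18 = 62
Stage 1: 26(ω_s−ω_c) = −62(ω_r−ω_c),  ω_r=0, ω_s=1
Stage 1: 26(1−ω_c) = −62(0−ω_c)  ⇒  88ω_c = 26  ⇒  ω_c = 13/44
  ⇒ ω_c¹/ω_s¹ = 13/44
Stage 2: N_ring = 27 + 2·11 = 49
Stage 2: 27(ω_s−ω_c) = −49(ω_r−ω_c),  ω_s=0, ω_r=1
Stage 2: 27(0−ω_c) = −49(1−ω_c)  ⇒  76ω_c = 49  ⇒  ω_c = 49/76
  ⇒ ω_c²/ω_r² = 49/76
Coupling ω_r² = ω_c¹ ⇒ overall = 13/44 × 49/76 = 637/3344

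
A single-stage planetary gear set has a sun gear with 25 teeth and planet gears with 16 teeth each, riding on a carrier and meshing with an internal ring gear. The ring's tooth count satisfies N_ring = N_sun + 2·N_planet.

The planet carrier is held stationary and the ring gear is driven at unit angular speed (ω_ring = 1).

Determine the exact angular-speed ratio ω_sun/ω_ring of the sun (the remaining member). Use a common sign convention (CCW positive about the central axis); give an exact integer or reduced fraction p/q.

N_ring = 25 + 2·16 = 57
25(ω_s−ω_c) = −57(ω_r−ω_c),  ω_c=0, ω_r=1
ω_s = 0 − (57/25)(1−0) = -57/25
ω_s/ω_r = -57/25

-57/25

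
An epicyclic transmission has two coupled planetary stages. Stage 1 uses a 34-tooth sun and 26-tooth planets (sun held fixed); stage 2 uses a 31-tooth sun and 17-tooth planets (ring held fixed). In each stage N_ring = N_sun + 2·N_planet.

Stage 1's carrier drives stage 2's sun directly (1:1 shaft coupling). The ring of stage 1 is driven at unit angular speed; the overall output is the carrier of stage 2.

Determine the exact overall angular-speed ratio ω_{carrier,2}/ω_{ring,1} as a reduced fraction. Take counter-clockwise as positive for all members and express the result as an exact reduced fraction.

1333/5760

Stage 1: N_ring = 34 + 2·26 = 86
Stage 1: 34(ω_s−ω_c) = −86(ω_r−ω_c),  ω_s=0, ω_r=1
Stage 1: 34(0−ω_c) = −86(1−ω_c)  ⇒  120ω_c = 86  ⇒  ω_c = 43/60
  ⇒ ω_c¹/ω_r¹ = 43/60
Stage 2: N_ring = 31 + 2·17 = 65
Stage 2: 31(ω_s−ω_c) = −65(ω_r−ω_c),  ω_r=0, ω_s=1
Stage 2: 31(1−ω_c) = −65(0−ω_c)  ⇒  96ω_c = 31  ⇒  ω_c = 31/96
  ⇒ ω_c²/ω_s² = 31/96
Coupling ω_s² = ω_c¹ ⇒ overall = 43/60 × 31/96 = 1333/5760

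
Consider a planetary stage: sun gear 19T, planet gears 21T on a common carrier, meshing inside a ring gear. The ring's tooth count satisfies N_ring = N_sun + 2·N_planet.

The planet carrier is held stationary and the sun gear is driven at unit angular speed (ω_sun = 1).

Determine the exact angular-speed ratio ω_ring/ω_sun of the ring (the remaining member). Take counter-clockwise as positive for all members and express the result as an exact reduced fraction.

-19/61

N_ring = 19 + 2·21 = 61
19(ω_s−ω_c) = −61(ω_r−ω_c),  ω_c=0, ω_s=1
ω_r = 0 − (19/61)(1−0) = -19/61
ω_r/ω_s = -19/61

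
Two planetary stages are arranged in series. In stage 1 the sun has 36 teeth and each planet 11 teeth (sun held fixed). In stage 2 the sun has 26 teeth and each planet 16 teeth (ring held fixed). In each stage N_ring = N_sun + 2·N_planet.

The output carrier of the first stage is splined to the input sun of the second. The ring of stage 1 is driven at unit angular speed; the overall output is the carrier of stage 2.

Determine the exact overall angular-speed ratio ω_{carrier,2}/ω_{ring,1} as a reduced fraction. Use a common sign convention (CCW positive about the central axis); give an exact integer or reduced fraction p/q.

Stage 1: N_ring = 36 + 2·11 = 58
Stage 1: 36(ω_s−ω_c) = −58(ω_r−ω_c),  ω_s=0, ω_r=1
Stage 1: 36(0−ω_c) = −58(1−ω_c)  ⇒  94ω_c = 58  ⇒  ω_c = 29/47
  ⇒ ω_c¹/ω_r¹ = 29/47
Stage 2: N_ring = 26 + 2·16 = 58
Stage 2: 26(ω_s−ω_c) = −58(ω_r−ω_c),  ω_r=0, ω_s=1
Stage 2: 26(1−ω_c) = −58(0−ω_c)  ⇒  84ω_c = 26  ⇒  ω_c = 13/42
  ⇒ ω_c²/ω_s² = 13/42
Coupling ω_s² = ω_c¹ ⇒ overall = 29/47 × 13/42 = 377/1974

377/1974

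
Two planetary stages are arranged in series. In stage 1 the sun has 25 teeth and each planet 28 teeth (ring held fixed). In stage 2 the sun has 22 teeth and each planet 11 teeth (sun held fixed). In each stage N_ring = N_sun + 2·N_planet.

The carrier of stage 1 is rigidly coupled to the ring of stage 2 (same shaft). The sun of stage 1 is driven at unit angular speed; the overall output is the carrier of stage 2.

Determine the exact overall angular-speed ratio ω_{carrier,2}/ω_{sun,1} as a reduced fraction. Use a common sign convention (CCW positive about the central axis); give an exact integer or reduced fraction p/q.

Stage 1: N_ring = 25 + 2·28 = 81
Stage 1: 25(ω_s−ω_c) = −81(ω_r−ω_c),  ω_r=0, ω_s=1
Stage 1: 25(1−ω_c) = −81(0−ω_c)  ⇒  106ω_c = 25  ⇒  ω_c = 25/106
  ⇒ ω_c¹/ω_s¹ = 25/106
Stage 2: N_ring = 22 + 2·11 = 44
Stage 2: 22(ω_s−ω_c) = −44(ω_r−ω_c),  ω_s=0, ω_r=1
Stage 2: 22(0−ω_c) = −44(1−ω_c)  ⇒  66ω_c = 44  ⇒  ω_c = 2/3
  ⇒ ω_c²/ω_r² = 2/3
Coupling ω_r² = ω_c¹ ⇒ overall = 25/106 × 2/3 = 25/159

25/159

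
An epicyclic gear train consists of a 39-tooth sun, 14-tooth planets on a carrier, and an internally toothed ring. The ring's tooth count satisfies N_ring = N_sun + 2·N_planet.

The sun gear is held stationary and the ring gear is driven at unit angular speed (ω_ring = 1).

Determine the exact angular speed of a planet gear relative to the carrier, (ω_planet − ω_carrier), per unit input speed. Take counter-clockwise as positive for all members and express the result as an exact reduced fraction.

2613/1484

N_ring = 39 + 2·14 = 67
39(ω_s−ω_c) = −67(ω_r−ω_c),  ω_s=0, ω_r=1
39(0−ω_c) = −67(1−ω_c)  ⇒  106ω_c = 67  ⇒  ω_c = 67/106
sun–planet: 39·(0−67/106) = −14·(ω_p−ω_c)  ⇒  ω_p−ω_c = −(39/14)·(-67/106) = 2613/1484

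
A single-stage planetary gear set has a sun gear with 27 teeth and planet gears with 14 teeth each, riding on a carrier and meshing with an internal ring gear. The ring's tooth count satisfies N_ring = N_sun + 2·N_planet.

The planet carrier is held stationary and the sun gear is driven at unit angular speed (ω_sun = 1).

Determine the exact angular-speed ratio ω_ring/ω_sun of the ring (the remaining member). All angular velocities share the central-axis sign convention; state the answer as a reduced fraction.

N_ring = 27 + 2·14 = 55
27(ω_s−ω_c) = −55(ω_r−ω_c),  ω_c=0, ω_s=1
ω_r = 0 − (27/55)(1−0) = -27/55
ω_r/ω_s = -27/55

-27/55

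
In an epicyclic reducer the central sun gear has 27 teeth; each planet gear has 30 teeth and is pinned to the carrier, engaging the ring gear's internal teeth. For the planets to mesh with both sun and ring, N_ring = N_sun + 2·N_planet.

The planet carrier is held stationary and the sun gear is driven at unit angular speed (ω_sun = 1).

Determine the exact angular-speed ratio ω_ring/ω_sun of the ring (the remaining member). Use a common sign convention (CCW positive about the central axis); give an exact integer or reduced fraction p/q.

-9/29

N_ring = 27 + 2·30 = 87
27(ω_s−ω_c) = −87(ω_r−ω_c),  ω_c=0, ω_s=1
ω_r = 0 − (27/87)(1−0) = -9/29
ω_r/ω_s = -9/29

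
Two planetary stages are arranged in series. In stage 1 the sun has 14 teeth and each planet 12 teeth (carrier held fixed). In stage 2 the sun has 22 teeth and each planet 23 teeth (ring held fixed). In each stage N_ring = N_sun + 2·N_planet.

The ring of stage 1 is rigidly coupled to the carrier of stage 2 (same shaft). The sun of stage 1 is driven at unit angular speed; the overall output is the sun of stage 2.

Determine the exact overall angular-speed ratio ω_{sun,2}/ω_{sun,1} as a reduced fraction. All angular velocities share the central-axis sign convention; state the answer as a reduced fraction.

-315/209

Stage 1: N_ring = 14 + 2·12 = 38
Stage 1: 14(ω_s−ω_c) = −38(ω_r−ω_c),  ω_c=0, ω_s=1
Stage 1: ω_r = 0 − (14/38)(1−0) = -7/19
  ⇒ ω_r¹/ω_s¹ = -7/19
Stage 2: N_ring = 22 + 2·23 = 68
Stage 2: 22(ω_s−ω_c) = −68(ω_r−ω_c),  ω_r=0, ω_c=1
Stage 2: ω_s = 1 − (68/22)(0−1) = 45/11
  ⇒ ω_s²/ω_c² = 45/11
Coupling ω_c² = ω_r¹ ⇒ overall = -7/19 × 45/11 = -315/209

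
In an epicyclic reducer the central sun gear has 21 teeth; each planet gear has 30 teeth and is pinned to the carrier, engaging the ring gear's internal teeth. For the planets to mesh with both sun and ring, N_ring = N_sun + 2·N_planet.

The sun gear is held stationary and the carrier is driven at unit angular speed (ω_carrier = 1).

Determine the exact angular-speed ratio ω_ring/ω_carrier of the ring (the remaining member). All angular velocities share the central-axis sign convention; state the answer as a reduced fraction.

N_ring = 21 + 2·30 = 81
21(ω_s−ω_c) = −81(ω_r−ω_c),  ω_s=0, ω_c=1
ω_r = 1 − (21/81)(0−1) = 34/27
ω_r/ω_c = 34/27

34/27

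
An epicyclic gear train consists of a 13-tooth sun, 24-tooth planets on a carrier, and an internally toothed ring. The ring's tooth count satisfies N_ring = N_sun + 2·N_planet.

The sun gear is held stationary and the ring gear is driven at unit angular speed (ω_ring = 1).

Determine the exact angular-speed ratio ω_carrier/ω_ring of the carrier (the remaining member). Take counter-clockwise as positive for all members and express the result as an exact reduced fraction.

N_ring = 13 + 2·24 = 61
13(ω_s−ω_c) = −61(ω_r−ω_c),  ω_s=0, ω_r=1
13(0−ω_c) = −61(1−ω_c)  ⇒  74ω_c = 61  ⇒  ω_c = 61/74
ω_c/ω_r = 61/74

61/74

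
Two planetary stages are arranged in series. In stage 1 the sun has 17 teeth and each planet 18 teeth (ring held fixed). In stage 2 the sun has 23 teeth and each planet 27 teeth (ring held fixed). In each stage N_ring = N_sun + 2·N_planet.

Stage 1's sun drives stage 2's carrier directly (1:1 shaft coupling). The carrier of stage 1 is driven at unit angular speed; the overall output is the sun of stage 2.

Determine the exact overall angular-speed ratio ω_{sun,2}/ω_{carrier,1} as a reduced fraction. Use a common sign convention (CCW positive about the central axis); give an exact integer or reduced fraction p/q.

7000/391

Stage 1: N_ring = 17 + 2·18 = 53
Stage 1: 17(ω_s−ω_c) = −53(ω_r−ω_c),  ω_r=0, ω_c=1
Stage 1: ω_s = 1 − (53/17)(0−1) = 70/17
  ⇒ ω_s¹/ω_c¹ = 70/17
Stage 2: N_ring = 23 + 2·27 = 77
Stage 2: 23(ω_s−ω_c) = −77(ω_r−ω_c),  ω_r=0, ω_c=1
Stage 2: ω_s = 1 − (77/23)(0−1) = 100/23
  ⇒ ω_s²/ω_c² = 100/23
Coupling ω_c² = ω_s¹ ⇒ overall = 70/17 × 100/23 = 7000/391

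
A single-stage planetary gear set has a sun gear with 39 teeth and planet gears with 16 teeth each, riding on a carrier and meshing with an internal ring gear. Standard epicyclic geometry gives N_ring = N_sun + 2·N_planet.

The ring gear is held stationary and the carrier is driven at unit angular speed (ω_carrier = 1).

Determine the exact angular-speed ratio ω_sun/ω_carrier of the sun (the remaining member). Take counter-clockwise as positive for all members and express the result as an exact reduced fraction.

110/39

N_ring = 39 + 2·16 = 71
39(ω_s−ω_c) = −71(ω_r−ω_c),  ω_r=0, ω_c=1
ω_s = 1 − (71/39)(0−1) = 110/39
ω_s/ω_c = 110/39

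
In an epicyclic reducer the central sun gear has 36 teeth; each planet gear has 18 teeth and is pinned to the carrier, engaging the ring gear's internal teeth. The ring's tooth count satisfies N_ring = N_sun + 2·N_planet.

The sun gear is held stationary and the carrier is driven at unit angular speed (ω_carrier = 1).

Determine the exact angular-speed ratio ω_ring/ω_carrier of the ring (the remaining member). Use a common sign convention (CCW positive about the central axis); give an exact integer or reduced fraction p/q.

3/2

N_ring = 36 + 2·18 = 72
36(ω_s−ω_c) = −72(ω_r−ω_c),  ω_s=0, ω_c=1
ω_r = 1 − (36/72)(0−1) = 3/2
ω_r/ω_c = 3/2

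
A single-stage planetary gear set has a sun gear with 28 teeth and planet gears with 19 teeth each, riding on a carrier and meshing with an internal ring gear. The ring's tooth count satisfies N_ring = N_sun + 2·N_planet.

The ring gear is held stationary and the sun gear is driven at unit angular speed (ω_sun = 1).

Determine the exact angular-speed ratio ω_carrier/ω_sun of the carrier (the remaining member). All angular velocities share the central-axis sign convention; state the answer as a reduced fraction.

N_ring = 28 + 2·19 = 66
28(ω_s−ω_c) = −66(ω_r−ω_c),  ω_r=0, ω_s=1
28(1−ω_c) = −66(0−ω_c)  ⇒  94ω_c = 28  ⇒  ω_c = 14/47
ω_c/ω_s = 14/47

14/47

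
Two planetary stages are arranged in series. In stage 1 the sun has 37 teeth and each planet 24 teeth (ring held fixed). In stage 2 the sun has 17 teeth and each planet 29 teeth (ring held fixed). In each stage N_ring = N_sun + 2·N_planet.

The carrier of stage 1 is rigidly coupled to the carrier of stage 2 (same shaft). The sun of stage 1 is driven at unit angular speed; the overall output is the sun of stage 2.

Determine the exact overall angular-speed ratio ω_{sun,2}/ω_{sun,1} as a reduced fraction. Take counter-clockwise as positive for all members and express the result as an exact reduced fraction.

1702/1037

Stage 1: N_ring = 37 + 2·24 = 85
Stage 1: 37(ω_s−ω_c) = −85(ω_r−ω_c),  ω_r=0, ω_s=1
Stage 1: 37(1−ω_c) = −85(0−ω_c)  ⇒  122ω_c = 37  ⇒  ω_c = 37/122
  ⇒ ω_c¹/ω_s¹ = 37/122
Stage 2: N_ring = 17 + 2·29 = 75
Stage 2: 17(ω_s−ω_c) = −75(ω_r−ω_c),  ω_r=0, ω_c=1
Stage 2: ω_s = 1 − (75/17)(0−1) = 92/17
  ⇒ ω_s²/ω_c² = 92/17
Coupling ω_c² = ω_c¹ ⇒ overall = 37/122 × 92/17 = 1702/1037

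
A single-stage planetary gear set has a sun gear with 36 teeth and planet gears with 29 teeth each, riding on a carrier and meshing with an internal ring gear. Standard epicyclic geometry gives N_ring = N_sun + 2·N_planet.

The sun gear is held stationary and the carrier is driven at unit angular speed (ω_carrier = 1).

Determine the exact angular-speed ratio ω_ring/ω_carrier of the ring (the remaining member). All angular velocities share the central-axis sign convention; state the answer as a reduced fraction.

N_ring = 36 + 2·29 = 94
36(ω_s−ω_c) = −94(ω_r−ω_c),  ω_s=0, ω_c=1
ω_r = 1 − (36/94)(0−1) = 65/47
ω_r/ω_c = 65/47

65/47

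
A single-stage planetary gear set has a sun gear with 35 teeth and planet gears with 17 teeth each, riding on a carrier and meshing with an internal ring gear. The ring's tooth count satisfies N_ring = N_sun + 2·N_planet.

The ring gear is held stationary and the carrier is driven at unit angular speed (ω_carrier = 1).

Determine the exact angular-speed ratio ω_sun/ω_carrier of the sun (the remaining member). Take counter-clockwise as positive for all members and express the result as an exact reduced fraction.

N_ring = 35 + 2·17 = 69
35(ω_s−ω_c) = −69(ω_r−ω_c),  ω_r=0, ω_c=1
ω_s = 1 − (69/35)(0−1) = 104/35
ω_s/ω_c = 104/35

104/35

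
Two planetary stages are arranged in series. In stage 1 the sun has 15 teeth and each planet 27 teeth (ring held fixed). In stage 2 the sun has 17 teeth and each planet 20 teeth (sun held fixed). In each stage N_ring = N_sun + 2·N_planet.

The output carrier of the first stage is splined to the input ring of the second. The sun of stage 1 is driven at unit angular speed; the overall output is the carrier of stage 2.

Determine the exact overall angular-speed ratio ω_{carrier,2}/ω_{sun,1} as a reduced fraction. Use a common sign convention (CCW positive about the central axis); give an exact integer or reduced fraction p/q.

Stage 1: N_ring = 15 + 2·27 = 69
Stage 1: 15(ω_s−ω_c) = −69(ω_r−ω_c),  ω_r=0, ω_s=1
Stage 1: 15(1−ω_c) = −69(0−ω_c)  ⇒  84ω_c = 15  ⇒  ω_c = 5/28
  ⇒ ω_c¹/ω_s¹ = 5/28
Stage 2: N_ring = 17 + 2·20 = 57
Stage 2: 17(ω_s−ω_c) = −57(ω_r−ω_c),  ω_s=0, ω_r=1
Stage 2: 17(0−ω_c) = −57(1−ω_c)  ⇒  74ω_c = 57  ⇒  ω_c = 57/74
  ⇒ ω_c²/ω_r² = 57/74
Coupling ω_r² = ω_c¹ ⇒ overall = 5/28 × 57/74 = 285/2072

285/2072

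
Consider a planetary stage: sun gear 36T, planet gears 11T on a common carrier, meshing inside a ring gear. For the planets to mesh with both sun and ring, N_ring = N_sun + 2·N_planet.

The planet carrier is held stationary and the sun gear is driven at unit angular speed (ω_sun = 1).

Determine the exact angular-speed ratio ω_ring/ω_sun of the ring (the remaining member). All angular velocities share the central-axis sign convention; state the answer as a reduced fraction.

N_ring = 36 + 2·11 = 58
36(ω_s−ω_c) = −58(ω_r−ω_c),  ω_c=0, ω_s=1
ω_r = 0 − (36/58)(1−0) = -18/29
ω_r/ω_s = -18/29

-18/29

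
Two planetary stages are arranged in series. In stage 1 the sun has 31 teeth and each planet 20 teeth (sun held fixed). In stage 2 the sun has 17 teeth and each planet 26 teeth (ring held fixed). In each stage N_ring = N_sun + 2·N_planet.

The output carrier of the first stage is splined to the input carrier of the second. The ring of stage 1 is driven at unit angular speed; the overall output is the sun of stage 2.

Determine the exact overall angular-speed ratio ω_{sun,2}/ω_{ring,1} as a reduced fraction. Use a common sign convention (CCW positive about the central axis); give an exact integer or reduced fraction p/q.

3053/867

Stage 1: N_ring = 31 + 2·20 = 71
Stage 1: 31(ω_s−ω_c) = −71(ω_r−ω_c),  ω_s=0, ω_r=1
Stage 1: 31(0−ω_c) = −71(1−ω_c)  ⇒  102ω_c = 71  ⇒  ω_c = 71/102
  ⇒ ω_c¹/ω_r¹ = 71/102
Stage 2: N_ring = 17 + 2·26 = 69
Stage 2: 17(ω_s−ω_c) = −69(ω_r−ω_c),  ω_r=0, ω_c=1
Stage 2: ω_s = 1 − (69/17)(0−1) = 86/17
  ⇒ ω_s²/ω_c² = 86/17
Coupling ω_c² = ω_c¹ ⇒ overall = 71/102 × 86/17 = 3053/867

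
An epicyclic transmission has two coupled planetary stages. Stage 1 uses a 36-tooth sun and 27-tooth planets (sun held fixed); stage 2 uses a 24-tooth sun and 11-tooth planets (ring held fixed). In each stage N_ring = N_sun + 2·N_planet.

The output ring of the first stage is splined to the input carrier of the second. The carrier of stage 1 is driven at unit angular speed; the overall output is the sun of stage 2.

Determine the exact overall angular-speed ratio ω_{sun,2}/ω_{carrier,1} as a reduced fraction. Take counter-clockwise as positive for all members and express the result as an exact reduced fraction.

Stage 1: N_ring = 36 + 2·27 = 90
Stage 1: 36(ω_s−ω_c) = −90(ω_r−ω_c),  ω_s=0, ω_c=1
Stage 1: ω_r = 1 − (36/90)(0−1) = 7/5
  ⇒ ω_r¹/ω_c¹ = 7/5
Stage 2: N_ring = 24 + 2·11 = 46
Stage 2: 24(ω_s−ω_c) = −46(ω_r−ω_c),  ω_r=0, ω_c=1
Stage 2: ω_s = 1 − (46/24)(0−1) = 35/12
  ⇒ ω_s²/ω_c² = 35/12
Coupling ω_c² = ω_r¹ ⇒ overall = 7/5 × 35/12 = 49/12

49/12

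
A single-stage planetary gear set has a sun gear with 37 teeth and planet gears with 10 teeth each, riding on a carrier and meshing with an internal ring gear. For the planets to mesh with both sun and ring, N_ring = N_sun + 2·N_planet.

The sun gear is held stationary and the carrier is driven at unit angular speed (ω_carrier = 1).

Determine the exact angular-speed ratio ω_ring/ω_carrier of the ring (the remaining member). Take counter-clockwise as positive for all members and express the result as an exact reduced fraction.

94/57

N_ring = 37 + 2·10 = 57
37(ω_s−ω_c) = −57(ω_r−ω_c),  ω_s=0, ω_c=1
ω_r = 1 − (37/57)(0−1) = 94/57
ω_r/ω_c = 94/57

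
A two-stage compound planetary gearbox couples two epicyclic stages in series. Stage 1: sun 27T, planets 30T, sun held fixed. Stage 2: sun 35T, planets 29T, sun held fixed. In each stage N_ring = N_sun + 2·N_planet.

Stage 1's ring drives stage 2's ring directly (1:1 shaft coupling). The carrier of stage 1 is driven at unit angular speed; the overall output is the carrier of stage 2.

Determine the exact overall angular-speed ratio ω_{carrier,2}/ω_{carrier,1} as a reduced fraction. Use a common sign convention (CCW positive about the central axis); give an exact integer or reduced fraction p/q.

Stage 1: N_ring = 27 + 2·30 = 87
Stage 1: 27(ω_s−ω_c) = −87(ω_r−ω_c),  ω_s=0, ω_c=1
Stage 1: ω_r = 1 − (27/87)(0−1) = 38/29
  ⇒ ω_r¹/ω_c¹ = 38/29
Stage 2: N_ring = 35 + 2·29 = 93
Stage 2: 35(ω_s−ω_c) = −93(ω_r−ω_c),  ω_s=0, ω_r=1
Stage 2: 35(0−ω_c) = −93(1−ω_c)  ⇒  128ω_c = 93  ⇒  ω_c = 93/128
  ⇒ ω_c²/ω_r² = 93/128
Coupling ω_r² = ω_r¹ ⇒ overall = 38/29 × 93/128 = 1767/1856

1767/1856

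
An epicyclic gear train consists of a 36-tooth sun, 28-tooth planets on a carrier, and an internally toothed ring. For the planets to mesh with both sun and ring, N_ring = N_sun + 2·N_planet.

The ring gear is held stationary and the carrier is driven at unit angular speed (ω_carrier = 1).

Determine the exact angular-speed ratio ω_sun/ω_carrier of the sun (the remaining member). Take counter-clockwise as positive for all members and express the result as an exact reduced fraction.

N_ring = 36 + 2·28 = 92
36(ω_s−ω_c) = −92(ω_r−ω_c),  ω_r=0, ω_c=1
ω_s = 1 − (92/36)(0−1) = 32/9
ω_s/ω_c = 32/9

32/9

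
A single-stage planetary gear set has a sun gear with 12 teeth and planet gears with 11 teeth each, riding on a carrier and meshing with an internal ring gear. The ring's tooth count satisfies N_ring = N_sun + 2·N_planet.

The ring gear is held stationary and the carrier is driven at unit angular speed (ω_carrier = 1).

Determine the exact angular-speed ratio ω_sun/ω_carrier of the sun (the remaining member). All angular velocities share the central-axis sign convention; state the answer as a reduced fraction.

N_ring = 12 + 2·11 = 34
12(ω_s−ω_c) = −34(ω_r−ω_c),  ω_r=0, ω_c=1
ω_s = 1 − (34/12)(0−1) = 23/6
ω_s/ω_c = 23/6

23/6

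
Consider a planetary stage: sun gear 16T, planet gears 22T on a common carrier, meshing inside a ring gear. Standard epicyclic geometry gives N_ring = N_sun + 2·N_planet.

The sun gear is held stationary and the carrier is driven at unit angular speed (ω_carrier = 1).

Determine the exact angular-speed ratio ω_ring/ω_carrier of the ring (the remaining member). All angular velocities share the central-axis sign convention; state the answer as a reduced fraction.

19/15

N_ring = 16 + 2·22 = 60
16(ω_s−ω_c) = −60(ω_r−ω_c),  ω_s=0, ω_c=1
ω_r = 1 − (16/60)(0−1) = 19/15
ω_r/ω_c = 19/15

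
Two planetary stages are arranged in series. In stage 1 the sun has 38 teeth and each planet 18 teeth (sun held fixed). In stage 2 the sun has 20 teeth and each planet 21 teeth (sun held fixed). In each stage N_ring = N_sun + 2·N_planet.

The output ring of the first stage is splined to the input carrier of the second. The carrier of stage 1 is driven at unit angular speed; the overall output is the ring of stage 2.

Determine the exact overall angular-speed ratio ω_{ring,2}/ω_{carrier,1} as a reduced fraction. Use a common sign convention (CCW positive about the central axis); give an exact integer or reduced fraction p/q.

Stage 1: N_ring = 38 + 2·18 = 74
Stage 1: 38(ω_s−ω_c) = −74(ω_r−ω_c),  ω_s=0, ω_c=1
Stage 1: ω_r = 1 − (38/74)(0−1) = 56/37
  ⇒ ω_r¹/ω_c¹ = 56/37
Stage 2: N_ring = 20 + 2·21 = 62
Stage 2: 20(ω_s−ω_c) = −62(ω_r−ω_c),  ω_s=0, ω_c=1
Stage 2: ω_r = 1 − (20/62)(0−1) = 41/31
  ⇒ ω_r²/ω_c² = 41/31
Coupling ω_c² = ω_r¹ ⇒ overall = 56/37 × 41/31 = 2296/1147

2296/1147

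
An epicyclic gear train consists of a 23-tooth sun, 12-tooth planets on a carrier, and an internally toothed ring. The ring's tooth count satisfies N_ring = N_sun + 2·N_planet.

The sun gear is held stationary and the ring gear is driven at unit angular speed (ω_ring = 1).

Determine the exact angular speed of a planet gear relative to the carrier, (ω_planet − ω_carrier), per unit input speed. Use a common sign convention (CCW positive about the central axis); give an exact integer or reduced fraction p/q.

N_ring = 23 + 2·12 = 47
23(ω_s−ω_c) = −47(ω_r−ω_c),  ω_s=0, ω_r=1
23(0−ω_c) = −47(1−ω_c)  ⇒  70ω_c = 47  ⇒  ω_c = 47/70
sun–planet: 23·(0−47/70) = −12·(ω_p−ω_c)  ⇒  ω_p−ω_c = −(23/12)·(-47/70) = 1081/840

1081/840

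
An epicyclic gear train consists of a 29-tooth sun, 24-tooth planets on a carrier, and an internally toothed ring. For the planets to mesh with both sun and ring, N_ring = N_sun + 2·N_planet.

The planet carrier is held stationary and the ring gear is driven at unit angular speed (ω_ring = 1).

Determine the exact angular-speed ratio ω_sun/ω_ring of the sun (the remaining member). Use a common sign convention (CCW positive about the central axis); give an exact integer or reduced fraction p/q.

-77/29

N_ring = 29 + 2·24 = 77
29(ω_s−ω_c) = −77(ω_r−ω_c),  ω_c=0, ω_r=1
ω_s = 0 − (77/29)(1−0) = -77/29
ω_s/ω_r = -77/29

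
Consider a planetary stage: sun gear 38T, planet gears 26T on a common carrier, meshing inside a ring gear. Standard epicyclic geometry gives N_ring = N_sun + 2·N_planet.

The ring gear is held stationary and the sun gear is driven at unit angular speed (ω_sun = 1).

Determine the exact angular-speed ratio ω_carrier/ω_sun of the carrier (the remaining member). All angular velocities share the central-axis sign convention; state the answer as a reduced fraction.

N_ring = 38 + 2·26 = 90
38(ω_s−ω_c) = −90(ω_r−ω_c),  ω_r=0, ω_s=1
38(1−ω_c) = −90(0−ω_c)  ⇒  128ω_c = 38  ⇒  ω_c = 19/64
ω_c/ω_s = 19/64

19/64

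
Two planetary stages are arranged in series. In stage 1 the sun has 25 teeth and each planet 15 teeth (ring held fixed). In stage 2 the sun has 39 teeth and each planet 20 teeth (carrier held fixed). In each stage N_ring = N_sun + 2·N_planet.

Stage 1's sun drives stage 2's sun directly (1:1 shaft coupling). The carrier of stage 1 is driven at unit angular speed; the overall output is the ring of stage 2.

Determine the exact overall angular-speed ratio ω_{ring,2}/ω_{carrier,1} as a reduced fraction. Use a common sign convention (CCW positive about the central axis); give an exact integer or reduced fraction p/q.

Stage 1: N_ring = 25 + 2·15 = 55
Stage 1: 25(ω_s−ω_c) = −55(ω_r−ω_c),  ω_r=0, ω_c=1
Stage 1: ω_s = 1 − (55/25)(0−1) = 16/5
  ⇒ ω_s¹/ω_c¹ = 16/5
Stage 2: N_ring = 39 + 2·20 = 79
Stage 2: 39(ω_s−ω_c) = −79(ω_r−ω_c),  ω_c=0, ω_s=1
Stage 2: ω_r = 0 − (39/79)(1−0) = -39/79
  ⇒ ω_r²/ω_s² = -39/79
Coupling ω_s² = ω_s¹ ⇒ overall = 16/5 × -39/79 = -624/395

-624/395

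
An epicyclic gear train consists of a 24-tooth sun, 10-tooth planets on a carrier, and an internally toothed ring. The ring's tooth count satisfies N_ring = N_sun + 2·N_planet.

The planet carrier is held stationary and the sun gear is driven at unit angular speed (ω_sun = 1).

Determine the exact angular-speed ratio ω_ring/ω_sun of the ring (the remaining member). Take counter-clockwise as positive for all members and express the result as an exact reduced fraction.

N_ring = 24 + 2·10 = 44
24(ω_s−ω_c) = −44(ω_r−ω_c),  ω_c=0, ω_s=1
ω_r = 0 − (24/44)(1−0) = -6/11
ω_r/ω_s = -6/11

-6/11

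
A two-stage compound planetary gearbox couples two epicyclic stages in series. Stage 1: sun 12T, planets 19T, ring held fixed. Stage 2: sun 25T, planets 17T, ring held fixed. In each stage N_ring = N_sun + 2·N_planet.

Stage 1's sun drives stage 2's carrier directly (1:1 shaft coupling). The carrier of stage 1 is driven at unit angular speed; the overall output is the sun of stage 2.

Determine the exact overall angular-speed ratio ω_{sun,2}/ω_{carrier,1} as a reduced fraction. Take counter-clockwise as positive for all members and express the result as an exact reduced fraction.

434/25

Stage 1: N_ring = 12 + 2·19 = 50
Stage 1: 12(ω_s−ω_c) = −50(ω_r−ω_c),  ω_r=0, ω_c=1
Stage 1: ω_s = 1 − (50/12)(0−1) = 31/6
  ⇒ ω_s¹/ω_c¹ = 31/6
Stage 2: N_ring = 25 + 2·17 = 59
Stage 2: 25(ω_s−ω_c) = −59(ω_r−ω_c),  ω_r=0, ω_c=1
Stage 2: ω_s = 1 − (59/25)(0−1) = 84/25
  ⇒ ω_s²/ω_c² = 84/25
Coupling ω_c² = ω_s¹ ⇒ overall = 31/6 × 84/25 = 434/25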